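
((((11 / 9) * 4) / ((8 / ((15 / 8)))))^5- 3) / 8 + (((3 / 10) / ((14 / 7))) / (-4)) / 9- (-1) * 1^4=8844053747 / 10192158720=0.87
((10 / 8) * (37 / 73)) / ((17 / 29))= 5365 / 4964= 1.08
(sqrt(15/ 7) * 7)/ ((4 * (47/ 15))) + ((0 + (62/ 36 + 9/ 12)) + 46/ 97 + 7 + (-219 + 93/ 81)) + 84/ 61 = -131979053/ 639036 + 15 * sqrt(105)/ 188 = -205.71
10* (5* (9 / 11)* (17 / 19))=7650 / 209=36.60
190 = 190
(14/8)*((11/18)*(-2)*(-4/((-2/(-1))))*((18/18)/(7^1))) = 11/18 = 0.61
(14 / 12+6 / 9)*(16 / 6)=44 / 9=4.89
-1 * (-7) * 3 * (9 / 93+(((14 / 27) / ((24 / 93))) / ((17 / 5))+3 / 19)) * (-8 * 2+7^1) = -6401255 / 40052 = -159.82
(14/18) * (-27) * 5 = -105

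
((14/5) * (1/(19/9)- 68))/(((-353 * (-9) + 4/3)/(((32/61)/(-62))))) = 0.00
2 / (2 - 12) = -1 / 5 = -0.20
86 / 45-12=-454 / 45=-10.09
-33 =-33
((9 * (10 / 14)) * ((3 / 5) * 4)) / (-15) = -36 / 35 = -1.03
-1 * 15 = -15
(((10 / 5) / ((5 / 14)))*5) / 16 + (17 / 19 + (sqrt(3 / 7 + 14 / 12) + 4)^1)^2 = 39.67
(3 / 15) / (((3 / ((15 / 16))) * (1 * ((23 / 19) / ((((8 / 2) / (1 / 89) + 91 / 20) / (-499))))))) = -137009 / 3672640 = -0.04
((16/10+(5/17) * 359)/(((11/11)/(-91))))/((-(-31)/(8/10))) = -3316404/13175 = -251.72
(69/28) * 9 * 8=1242/7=177.43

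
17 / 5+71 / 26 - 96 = -11683 / 130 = -89.87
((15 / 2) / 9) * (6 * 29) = 145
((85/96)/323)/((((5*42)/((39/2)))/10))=65/25536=0.00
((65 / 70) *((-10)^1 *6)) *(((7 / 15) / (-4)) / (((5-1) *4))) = 13 / 32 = 0.41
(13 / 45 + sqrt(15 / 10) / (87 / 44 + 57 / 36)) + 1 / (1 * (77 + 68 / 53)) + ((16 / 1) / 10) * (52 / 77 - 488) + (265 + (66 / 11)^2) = -478.07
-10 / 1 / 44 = -5 / 22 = -0.23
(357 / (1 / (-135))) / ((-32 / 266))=6409935 / 16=400620.94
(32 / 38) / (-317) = -16 / 6023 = -0.00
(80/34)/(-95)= -8/323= -0.02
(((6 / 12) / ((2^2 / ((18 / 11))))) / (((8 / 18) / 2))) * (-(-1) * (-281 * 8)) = -22761 / 11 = -2069.18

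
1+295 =296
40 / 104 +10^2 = 1305 / 13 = 100.38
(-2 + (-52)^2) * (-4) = -10808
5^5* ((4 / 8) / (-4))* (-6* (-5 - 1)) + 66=-27993 / 2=-13996.50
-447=-447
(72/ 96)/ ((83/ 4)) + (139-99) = 3323/ 83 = 40.04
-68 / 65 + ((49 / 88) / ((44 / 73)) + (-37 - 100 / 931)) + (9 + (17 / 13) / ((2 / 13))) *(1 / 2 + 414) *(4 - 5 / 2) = 2540760181319 / 234314080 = 10843.40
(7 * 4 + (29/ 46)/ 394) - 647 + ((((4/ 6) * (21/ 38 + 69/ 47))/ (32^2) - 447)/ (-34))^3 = 1653.39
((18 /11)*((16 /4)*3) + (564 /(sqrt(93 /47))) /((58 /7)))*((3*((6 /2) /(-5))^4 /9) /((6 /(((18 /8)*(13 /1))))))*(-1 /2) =-346437*sqrt(4371) /4495000 - 28431 /13750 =-7.16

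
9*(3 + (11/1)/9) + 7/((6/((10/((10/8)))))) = 142/3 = 47.33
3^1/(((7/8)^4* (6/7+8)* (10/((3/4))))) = 2304/53165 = 0.04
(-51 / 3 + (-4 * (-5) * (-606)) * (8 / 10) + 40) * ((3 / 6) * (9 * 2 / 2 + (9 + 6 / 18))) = -532015 / 6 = -88669.17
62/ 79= 0.78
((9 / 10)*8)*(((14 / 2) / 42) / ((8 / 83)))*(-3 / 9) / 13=-0.32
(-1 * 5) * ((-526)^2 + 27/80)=-22134107/16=-1383381.69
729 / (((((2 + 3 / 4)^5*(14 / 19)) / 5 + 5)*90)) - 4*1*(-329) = 1804046996 / 1370557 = 1316.29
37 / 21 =1.76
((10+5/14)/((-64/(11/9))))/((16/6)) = -1595/21504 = -0.07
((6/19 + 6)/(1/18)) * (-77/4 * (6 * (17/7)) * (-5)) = 3029400/19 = 159442.11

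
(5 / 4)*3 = 3.75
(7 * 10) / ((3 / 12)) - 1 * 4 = 276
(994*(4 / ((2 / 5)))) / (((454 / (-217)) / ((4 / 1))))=-4313960 / 227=-19004.23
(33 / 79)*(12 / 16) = 99 / 316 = 0.31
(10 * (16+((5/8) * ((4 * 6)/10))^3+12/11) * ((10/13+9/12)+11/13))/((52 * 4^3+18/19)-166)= 7014895/45833216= 0.15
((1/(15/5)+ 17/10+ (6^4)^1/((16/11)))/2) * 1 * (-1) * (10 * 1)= -26791/6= -4465.17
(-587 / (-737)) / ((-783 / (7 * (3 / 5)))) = -4109 / 961785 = -0.00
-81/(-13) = 81/13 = 6.23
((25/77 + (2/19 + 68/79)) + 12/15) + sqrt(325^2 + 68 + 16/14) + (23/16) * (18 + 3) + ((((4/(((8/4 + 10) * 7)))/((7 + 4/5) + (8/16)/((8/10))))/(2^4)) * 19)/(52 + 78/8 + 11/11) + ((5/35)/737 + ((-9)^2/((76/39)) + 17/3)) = 1785623995718423/22457584588560 + sqrt(5179013)/7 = 404.62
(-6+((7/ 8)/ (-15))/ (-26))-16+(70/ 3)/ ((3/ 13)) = 79.11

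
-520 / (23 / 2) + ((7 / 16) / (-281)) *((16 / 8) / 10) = -23379361 / 517040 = -45.22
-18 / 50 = -9 / 25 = -0.36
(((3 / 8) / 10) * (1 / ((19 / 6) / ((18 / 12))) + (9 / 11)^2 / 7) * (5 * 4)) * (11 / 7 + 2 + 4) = 728379 / 225302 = 3.23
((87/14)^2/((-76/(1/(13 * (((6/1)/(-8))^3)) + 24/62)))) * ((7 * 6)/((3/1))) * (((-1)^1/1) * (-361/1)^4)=418722595801943/16926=24738425842.01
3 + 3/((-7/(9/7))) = 120/49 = 2.45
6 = 6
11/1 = 11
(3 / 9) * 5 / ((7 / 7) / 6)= 10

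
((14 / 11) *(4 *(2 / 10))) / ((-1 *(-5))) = 56 / 275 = 0.20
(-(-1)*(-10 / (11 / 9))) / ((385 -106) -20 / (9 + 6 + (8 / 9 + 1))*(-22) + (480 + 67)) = -1710 / 178079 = -0.01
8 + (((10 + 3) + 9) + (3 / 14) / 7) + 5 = 3433 / 98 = 35.03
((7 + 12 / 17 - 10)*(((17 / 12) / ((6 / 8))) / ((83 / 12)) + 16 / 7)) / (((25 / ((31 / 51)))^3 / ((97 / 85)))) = -33509274292 / 348020261859375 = -0.00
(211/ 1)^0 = 1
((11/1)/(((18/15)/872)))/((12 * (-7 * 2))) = -5995/126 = -47.58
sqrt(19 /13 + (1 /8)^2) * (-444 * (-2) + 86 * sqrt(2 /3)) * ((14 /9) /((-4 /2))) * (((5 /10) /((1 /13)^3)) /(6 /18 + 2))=-6253 * sqrt(15977) /2 -7267 * sqrt(95862) /72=-426439.80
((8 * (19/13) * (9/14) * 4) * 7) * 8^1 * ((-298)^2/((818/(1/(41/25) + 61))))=2454946085376/217997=11261375.55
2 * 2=4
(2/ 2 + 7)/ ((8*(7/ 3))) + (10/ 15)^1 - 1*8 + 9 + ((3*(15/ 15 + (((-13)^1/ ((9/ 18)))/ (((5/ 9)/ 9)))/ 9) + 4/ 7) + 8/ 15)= -671/ 5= -134.20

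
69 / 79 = 0.87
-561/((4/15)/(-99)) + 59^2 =847009/4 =211752.25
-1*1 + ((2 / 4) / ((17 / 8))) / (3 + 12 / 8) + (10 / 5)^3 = 1079 / 153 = 7.05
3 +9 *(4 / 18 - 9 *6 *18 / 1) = -8743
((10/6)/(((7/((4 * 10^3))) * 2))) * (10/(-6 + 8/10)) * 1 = -250000/273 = -915.75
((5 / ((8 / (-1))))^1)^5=-3125 / 32768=-0.10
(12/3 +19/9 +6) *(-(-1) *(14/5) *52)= 79352/45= 1763.38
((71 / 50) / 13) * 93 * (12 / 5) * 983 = 38944494 / 1625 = 23965.84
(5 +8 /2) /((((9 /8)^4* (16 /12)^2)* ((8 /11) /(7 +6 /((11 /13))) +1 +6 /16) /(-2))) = -634880 /143289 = -4.43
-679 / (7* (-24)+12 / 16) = 2716 / 669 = 4.06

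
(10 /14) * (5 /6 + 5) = 25 /6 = 4.17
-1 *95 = -95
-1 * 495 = -495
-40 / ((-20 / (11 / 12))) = 11 / 6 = 1.83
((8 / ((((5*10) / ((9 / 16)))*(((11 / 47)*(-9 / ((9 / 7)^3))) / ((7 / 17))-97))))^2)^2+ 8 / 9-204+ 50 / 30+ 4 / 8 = -3709503874669977492121114553716951 / 18460345519507829173646400000000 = -200.94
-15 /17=-0.88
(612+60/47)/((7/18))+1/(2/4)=519490/329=1579.00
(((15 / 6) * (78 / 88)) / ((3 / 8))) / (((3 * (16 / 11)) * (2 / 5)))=325 / 96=3.39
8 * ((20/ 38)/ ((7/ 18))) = 1440/ 133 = 10.83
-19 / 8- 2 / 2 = -27 / 8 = -3.38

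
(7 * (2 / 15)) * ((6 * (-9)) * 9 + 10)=-6664 / 15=-444.27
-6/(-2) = 3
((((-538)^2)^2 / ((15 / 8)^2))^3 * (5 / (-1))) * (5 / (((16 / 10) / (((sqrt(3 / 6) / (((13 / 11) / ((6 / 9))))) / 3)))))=-211948295410567360176885942411002380288 * sqrt(2) / 10661625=-28113927650942851441157530000000.00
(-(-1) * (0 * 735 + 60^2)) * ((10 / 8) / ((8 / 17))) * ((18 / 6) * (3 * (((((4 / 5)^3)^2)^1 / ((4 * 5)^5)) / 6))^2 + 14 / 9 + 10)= 2107620239257813418 / 19073486328125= 110500.00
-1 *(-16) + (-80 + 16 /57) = -3632 /57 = -63.72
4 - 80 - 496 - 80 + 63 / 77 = -7163 / 11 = -651.18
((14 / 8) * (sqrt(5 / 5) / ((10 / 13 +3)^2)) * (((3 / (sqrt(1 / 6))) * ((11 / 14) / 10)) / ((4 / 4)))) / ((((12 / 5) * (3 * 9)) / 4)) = 1859 * sqrt(6) / 1037232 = 0.00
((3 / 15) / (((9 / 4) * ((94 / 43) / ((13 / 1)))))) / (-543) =-1118 / 1148445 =-0.00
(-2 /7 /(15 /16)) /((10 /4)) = -64 /525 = -0.12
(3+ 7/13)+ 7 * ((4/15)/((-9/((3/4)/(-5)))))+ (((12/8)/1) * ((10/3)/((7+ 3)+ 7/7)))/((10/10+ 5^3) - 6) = 919783/257400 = 3.57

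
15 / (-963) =-5 / 321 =-0.02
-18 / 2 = -9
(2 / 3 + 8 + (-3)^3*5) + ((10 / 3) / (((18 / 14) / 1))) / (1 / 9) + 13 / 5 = -502 / 5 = -100.40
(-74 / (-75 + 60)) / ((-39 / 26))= -3.29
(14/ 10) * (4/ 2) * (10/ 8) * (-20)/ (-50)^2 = -0.03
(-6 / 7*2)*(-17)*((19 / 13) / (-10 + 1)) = -1292 / 273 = -4.73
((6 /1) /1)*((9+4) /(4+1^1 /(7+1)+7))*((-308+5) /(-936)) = 202 /89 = 2.27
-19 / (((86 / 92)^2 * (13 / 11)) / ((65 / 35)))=-34.17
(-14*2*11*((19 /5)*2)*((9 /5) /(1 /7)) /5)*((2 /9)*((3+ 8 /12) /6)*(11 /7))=-1416184 /1125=-1258.83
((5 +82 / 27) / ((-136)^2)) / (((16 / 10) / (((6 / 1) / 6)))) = 1085 / 3995136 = 0.00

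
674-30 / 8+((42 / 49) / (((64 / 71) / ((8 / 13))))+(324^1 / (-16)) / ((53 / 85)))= 12315217 / 19292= 638.36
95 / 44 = 2.16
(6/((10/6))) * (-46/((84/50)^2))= -2875/49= -58.67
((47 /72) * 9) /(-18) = -47 /144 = -0.33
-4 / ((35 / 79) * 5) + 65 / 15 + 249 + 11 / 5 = 133207 / 525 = 253.73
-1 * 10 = -10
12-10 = 2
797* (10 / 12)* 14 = 27895 / 3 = 9298.33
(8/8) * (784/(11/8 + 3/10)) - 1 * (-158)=41946/67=626.06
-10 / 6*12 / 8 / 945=-1 / 378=-0.00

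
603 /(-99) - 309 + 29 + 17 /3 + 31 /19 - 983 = -791144 /627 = -1261.79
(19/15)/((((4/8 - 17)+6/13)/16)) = -7904/6255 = -1.26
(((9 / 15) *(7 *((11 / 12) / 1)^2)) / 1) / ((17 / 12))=2.49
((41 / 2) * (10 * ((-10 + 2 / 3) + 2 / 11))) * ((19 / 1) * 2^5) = -37641280 / 33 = -1140644.85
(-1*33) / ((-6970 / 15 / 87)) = 8613 / 1394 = 6.18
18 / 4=9 / 2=4.50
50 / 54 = 25 / 27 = 0.93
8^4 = 4096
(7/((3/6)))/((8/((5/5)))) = 1.75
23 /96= 0.24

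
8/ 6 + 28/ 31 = 208/ 93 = 2.24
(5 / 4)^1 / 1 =5 / 4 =1.25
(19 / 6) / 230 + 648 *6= 3888.01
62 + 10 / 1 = 72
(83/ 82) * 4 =166/ 41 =4.05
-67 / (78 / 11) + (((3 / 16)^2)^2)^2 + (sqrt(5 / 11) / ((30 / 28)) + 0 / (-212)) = -1582695192697 / 167503724544 + 14 *sqrt(55) / 165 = -8.82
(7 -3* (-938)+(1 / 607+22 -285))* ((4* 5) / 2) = 15527070 / 607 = 25580.02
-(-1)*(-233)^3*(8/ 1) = -101194696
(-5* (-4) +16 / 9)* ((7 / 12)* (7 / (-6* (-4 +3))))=14.82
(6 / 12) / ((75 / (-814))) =-407 / 75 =-5.43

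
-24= -24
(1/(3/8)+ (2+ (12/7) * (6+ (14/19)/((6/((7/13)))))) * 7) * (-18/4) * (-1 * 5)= 497175/247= 2012.85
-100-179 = -279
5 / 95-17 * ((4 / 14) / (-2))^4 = 2078 / 45619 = 0.05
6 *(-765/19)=-4590/19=-241.58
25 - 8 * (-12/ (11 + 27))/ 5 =2423/ 95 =25.51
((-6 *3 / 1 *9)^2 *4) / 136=13122 / 17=771.88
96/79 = 1.22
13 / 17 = 0.76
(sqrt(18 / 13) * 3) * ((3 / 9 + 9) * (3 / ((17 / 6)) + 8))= 12936 * sqrt(26) / 221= 298.47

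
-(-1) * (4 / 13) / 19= 4 / 247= 0.02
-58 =-58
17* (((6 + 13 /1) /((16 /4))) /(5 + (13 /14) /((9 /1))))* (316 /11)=3215142 /7073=454.57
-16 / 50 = -0.32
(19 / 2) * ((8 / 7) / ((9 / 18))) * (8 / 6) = 608 / 21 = 28.95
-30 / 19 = -1.58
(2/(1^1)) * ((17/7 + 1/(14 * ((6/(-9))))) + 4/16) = 36/7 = 5.14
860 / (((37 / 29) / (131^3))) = 56067389540 / 37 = 1515334852.43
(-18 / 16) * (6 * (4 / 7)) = -27 / 7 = -3.86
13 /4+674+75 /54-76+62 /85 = 1846307 /3060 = 603.37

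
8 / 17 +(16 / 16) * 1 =25 / 17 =1.47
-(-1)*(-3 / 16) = -3 / 16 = -0.19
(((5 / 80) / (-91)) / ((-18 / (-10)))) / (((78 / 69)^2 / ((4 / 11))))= -2645 / 24360336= -0.00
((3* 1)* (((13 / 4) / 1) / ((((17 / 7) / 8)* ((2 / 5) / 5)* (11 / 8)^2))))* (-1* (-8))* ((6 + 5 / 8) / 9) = 7716800 / 6171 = 1250.49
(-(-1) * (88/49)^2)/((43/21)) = 23232/14749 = 1.58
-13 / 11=-1.18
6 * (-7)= -42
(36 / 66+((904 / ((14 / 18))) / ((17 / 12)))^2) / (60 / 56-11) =-209704333260 / 3093167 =-67795.99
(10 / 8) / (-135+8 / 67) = -335 / 36148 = -0.01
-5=-5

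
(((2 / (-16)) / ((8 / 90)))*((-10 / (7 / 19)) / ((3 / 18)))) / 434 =12825 / 24304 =0.53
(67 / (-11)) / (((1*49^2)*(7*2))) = -67 / 369754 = -0.00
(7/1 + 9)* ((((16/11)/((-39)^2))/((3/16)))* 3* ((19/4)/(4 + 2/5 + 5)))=97280/786357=0.12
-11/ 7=-1.57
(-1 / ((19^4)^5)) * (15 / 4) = -0.00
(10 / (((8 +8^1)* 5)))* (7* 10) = 35 / 4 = 8.75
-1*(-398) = 398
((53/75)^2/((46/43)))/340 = 120787/87975000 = 0.00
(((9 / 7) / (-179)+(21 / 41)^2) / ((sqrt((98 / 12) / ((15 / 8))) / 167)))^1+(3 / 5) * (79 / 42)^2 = 6241 / 2940+134629722 * sqrt(5) / 14744051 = 22.54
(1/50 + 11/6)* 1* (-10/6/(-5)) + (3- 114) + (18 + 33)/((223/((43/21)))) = -38604521/351225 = -109.91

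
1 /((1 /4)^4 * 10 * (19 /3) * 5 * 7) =384 /3325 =0.12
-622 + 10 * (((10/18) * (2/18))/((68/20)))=-856244/1377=-621.82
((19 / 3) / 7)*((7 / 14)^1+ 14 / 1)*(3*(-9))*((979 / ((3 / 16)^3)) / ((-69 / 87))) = 32037767168 / 483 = 66330780.89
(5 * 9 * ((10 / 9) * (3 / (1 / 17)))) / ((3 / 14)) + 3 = 11903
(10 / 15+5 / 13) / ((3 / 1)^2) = 41 / 351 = 0.12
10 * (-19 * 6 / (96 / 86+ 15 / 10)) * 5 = -6536 / 3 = -2178.67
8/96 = 1/12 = 0.08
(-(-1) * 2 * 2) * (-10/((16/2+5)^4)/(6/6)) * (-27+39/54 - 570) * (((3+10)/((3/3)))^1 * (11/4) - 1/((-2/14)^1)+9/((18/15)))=3595555/85683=41.96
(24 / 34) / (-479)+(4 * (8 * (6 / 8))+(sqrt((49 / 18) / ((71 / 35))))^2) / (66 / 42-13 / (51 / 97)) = -31425809371 / 28674076188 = -1.10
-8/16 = -1/2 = -0.50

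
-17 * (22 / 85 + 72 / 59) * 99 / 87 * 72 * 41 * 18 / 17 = -89437.71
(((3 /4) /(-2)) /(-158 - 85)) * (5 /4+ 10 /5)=13 /2592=0.01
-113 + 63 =-50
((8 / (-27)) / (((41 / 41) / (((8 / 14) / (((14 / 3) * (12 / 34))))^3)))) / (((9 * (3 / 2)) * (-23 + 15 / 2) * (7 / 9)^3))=0.00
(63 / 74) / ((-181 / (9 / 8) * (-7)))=81 / 107152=0.00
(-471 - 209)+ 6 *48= -392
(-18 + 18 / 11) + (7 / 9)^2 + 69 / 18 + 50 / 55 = -19631 / 1782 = -11.02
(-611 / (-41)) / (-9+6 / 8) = -2444 / 1353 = -1.81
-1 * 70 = -70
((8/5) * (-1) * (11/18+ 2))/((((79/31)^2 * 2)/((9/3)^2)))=-2.89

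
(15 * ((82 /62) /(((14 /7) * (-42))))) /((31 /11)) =-2255 /26908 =-0.08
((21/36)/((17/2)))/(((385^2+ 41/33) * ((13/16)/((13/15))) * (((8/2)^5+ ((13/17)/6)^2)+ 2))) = 62832/130537000101545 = 0.00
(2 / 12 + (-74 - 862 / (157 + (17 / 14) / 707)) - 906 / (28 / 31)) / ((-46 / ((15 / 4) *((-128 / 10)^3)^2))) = 388078060.03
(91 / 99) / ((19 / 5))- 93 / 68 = -1.13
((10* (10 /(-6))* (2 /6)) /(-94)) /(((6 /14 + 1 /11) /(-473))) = -182105 /3384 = -53.81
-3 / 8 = -0.38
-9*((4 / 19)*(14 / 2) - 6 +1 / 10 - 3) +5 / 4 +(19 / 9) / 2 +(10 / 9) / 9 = 2132003 / 30780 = 69.27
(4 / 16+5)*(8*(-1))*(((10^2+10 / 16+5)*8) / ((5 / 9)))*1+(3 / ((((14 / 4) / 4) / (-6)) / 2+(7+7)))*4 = -85409082 / 1337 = -63881.14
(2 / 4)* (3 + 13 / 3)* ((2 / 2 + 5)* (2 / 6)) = 22 / 3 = 7.33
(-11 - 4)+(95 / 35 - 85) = -681 / 7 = -97.29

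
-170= -170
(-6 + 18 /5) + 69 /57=-113 /95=-1.19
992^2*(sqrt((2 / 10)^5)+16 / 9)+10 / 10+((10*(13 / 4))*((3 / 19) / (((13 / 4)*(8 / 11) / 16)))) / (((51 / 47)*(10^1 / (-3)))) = 984064*sqrt(5) / 125+5085617741 / 2907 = 1767041.98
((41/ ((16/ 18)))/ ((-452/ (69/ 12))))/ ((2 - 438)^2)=-8487/ 2749548544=-0.00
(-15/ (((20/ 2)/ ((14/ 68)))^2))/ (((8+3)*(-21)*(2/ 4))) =7/ 127160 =0.00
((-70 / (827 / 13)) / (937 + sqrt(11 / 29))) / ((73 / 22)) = -54400346 / 153711146439 + 2002 * sqrt(319) / 153711146439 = -0.00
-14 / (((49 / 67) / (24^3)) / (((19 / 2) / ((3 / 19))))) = -111453696 / 7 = -15921956.57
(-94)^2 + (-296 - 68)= 8472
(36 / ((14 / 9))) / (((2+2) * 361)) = 81 / 5054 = 0.02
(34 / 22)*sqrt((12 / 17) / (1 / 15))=6*sqrt(85) / 11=5.03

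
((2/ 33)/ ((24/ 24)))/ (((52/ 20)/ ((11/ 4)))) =0.06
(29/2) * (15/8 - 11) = -2117/16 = -132.31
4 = 4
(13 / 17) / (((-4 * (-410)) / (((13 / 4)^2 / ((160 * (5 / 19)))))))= 0.00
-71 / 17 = -4.18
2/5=0.40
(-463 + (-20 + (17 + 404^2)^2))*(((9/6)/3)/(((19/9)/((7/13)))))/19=839317871889/4693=178844634.96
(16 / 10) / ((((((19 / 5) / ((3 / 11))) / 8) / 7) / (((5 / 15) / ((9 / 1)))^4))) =448 / 37023723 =0.00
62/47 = 1.32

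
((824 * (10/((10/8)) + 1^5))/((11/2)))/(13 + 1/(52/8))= 21424/209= 102.51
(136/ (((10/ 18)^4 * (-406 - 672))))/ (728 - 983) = 8748/ 1684375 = 0.01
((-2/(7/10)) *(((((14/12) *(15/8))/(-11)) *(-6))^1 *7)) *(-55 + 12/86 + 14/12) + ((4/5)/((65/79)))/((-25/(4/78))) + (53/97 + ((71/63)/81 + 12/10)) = 126923331137236357/98920238917500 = 1283.09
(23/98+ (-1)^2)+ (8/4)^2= 513/98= 5.23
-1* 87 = -87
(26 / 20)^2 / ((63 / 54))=507 / 350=1.45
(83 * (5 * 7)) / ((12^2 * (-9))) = -2905 / 1296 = -2.24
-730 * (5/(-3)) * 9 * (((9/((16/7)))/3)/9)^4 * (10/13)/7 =3129875/5750784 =0.54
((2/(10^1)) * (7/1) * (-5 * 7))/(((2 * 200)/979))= -47971/400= -119.93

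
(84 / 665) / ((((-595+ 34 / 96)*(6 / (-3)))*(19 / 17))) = 288 / 3030595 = 0.00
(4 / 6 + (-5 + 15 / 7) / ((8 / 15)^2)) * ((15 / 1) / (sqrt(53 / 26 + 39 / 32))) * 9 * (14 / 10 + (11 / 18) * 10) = -532519 * sqrt(35230) / 18970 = -5268.95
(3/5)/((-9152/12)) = -9/11440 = -0.00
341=341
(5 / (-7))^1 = -5 / 7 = -0.71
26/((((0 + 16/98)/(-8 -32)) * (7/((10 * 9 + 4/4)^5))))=-5678692520410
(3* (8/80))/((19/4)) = 6/95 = 0.06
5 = 5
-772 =-772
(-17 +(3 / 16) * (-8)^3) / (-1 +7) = -113 / 6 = -18.83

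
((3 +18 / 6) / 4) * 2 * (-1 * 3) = -9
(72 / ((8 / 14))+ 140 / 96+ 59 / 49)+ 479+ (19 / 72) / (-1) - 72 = 535.40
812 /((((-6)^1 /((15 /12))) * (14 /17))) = -2465 /12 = -205.42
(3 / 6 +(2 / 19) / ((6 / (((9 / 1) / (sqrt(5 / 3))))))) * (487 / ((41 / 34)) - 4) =49182 * sqrt(15) / 3895 +8197 / 41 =248.83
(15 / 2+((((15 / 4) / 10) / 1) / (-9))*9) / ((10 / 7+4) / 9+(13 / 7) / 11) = 9.23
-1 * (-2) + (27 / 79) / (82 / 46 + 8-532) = 1897117 / 948869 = 2.00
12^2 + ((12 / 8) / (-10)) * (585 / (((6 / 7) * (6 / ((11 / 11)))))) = 2031 / 16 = 126.94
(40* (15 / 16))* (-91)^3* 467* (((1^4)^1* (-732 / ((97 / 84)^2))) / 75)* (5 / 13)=349548439050720 / 9409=37150434589.30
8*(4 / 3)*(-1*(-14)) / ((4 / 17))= 1904 / 3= 634.67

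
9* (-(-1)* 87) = 783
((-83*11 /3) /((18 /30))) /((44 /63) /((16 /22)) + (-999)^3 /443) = 28312130 /125622324271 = 0.00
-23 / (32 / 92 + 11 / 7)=-3703 / 309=-11.98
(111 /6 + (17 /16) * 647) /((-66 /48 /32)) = -180720 /11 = -16429.09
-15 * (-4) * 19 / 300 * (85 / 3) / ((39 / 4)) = 1292 / 117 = 11.04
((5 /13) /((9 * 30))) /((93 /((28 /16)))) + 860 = 224583847 /261144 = 860.00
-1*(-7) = 7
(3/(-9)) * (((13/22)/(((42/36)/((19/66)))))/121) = -247/614922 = -0.00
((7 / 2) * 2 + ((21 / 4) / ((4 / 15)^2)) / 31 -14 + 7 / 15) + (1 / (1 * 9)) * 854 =8101009 / 89280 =90.74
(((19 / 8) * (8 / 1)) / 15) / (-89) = -19 / 1335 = -0.01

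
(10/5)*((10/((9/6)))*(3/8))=5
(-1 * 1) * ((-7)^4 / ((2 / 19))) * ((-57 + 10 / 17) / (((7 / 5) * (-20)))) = -6249803 / 136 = -45954.43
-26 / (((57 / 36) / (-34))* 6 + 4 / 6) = -5304 / 79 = -67.14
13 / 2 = 6.50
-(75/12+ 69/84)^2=-9801/196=-50.01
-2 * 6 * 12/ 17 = -144/ 17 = -8.47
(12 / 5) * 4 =48 / 5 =9.60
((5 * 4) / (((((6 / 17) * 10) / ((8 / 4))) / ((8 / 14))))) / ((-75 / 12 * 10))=-0.10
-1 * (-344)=344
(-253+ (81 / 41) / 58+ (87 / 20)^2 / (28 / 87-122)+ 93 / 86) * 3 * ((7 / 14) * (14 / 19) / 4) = -1145858661302901 / 16453404828800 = -69.64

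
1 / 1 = 1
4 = 4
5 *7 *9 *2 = 630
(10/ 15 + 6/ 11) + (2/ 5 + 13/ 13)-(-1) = 596/ 165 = 3.61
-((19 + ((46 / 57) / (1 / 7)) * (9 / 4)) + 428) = -17469 / 38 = -459.71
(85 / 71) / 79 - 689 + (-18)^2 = -2047200 / 5609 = -364.98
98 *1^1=98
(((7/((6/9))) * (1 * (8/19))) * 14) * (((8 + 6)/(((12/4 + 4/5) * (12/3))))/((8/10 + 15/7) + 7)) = 60025/10469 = 5.73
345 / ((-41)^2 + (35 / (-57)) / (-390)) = 1533870 / 7473733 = 0.21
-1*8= -8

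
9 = 9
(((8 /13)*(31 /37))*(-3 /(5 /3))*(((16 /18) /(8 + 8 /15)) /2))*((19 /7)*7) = -1767 /1924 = -0.92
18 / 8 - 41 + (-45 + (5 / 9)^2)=-27035 / 324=-83.44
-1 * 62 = -62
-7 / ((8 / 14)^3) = -37.52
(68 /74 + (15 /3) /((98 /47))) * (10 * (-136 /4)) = -2044590 /1813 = -1127.74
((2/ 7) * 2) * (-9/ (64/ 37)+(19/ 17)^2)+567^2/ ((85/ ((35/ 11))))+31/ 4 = 12039.84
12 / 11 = 1.09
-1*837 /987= -279 /329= -0.85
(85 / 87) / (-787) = -0.00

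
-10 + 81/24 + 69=499/8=62.38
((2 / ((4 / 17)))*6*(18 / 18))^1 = 51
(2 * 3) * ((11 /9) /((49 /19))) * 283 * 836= 672746.83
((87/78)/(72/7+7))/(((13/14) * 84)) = 203/245388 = 0.00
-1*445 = -445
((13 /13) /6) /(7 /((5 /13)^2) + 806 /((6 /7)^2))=75 /514969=0.00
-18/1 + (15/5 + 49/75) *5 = 4/15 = 0.27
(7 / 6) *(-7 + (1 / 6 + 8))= 49 / 36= 1.36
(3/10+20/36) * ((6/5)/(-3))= -77/225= -0.34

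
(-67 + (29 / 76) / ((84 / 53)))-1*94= -1026287 / 6384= -160.76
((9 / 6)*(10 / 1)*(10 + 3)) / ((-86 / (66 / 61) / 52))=-334620 / 2623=-127.57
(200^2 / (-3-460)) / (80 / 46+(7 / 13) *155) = -478400 / 471797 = -1.01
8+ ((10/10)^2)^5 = 9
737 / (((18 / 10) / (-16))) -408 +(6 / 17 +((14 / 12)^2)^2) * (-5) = -153566101 / 22032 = -6970.14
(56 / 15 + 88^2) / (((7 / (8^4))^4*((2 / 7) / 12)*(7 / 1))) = 65423791786811195392 / 12005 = 5449711935594435.27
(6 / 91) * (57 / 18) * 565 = 10735 / 91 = 117.97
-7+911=904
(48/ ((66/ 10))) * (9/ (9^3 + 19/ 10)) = 7200/ 80399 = 0.09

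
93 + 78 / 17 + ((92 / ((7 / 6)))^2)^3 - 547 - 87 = 480931680953155057 / 2000033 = 240461872855.68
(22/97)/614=11/29779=0.00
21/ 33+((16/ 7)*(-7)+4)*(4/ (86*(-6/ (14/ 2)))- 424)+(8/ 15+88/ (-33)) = 36093359/ 7095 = 5087.15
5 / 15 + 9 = 28 / 3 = 9.33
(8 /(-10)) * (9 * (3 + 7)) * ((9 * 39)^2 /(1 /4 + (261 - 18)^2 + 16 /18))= -319336992 /2125805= -150.22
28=28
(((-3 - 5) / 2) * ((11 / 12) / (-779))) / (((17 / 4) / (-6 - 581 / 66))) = -1954 / 119187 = -0.02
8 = 8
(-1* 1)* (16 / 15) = -16 / 15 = -1.07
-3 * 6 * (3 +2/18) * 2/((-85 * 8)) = 14/85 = 0.16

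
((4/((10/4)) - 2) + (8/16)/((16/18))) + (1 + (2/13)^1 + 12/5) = 773/208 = 3.72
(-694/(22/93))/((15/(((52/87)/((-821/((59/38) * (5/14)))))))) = 8250619/104497701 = 0.08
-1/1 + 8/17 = -9/17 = -0.53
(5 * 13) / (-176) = -0.37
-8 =-8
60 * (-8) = -480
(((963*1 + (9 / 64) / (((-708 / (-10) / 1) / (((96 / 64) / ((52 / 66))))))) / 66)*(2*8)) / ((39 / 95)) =3991851835 / 7019584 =568.67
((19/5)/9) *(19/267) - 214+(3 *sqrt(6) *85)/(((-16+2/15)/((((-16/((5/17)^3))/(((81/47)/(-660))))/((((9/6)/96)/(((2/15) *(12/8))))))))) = -5201963008 *sqrt(6)/105 - 2570849/12015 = -121354071.40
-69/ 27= -23/ 9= -2.56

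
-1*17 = -17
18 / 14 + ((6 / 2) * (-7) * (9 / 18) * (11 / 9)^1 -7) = -779 / 42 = -18.55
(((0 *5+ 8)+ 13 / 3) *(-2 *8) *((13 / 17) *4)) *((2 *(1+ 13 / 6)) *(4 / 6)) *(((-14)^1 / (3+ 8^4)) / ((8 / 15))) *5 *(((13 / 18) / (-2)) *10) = -1663298000 / 5644323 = -294.69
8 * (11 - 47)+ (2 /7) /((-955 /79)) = -1925438 /6685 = -288.02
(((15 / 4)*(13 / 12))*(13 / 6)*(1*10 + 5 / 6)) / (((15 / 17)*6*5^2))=37349 / 51840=0.72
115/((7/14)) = 230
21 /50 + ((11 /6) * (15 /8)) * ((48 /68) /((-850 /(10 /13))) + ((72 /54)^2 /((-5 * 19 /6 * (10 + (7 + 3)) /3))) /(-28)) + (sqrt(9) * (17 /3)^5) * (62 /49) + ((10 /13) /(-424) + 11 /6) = 66616381584452989 /3003182746200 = 22181.93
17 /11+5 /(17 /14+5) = 2249 /957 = 2.35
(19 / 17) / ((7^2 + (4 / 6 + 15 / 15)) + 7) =57 / 2941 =0.02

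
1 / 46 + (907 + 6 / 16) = 907.40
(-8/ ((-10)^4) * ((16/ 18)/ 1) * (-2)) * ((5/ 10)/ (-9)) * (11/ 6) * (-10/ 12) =11/ 91125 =0.00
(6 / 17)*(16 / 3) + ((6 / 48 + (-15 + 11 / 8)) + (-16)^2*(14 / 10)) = 58953 / 170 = 346.78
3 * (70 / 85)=42 / 17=2.47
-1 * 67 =-67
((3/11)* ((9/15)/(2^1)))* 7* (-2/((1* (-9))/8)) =56/55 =1.02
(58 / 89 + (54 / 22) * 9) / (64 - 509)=-0.05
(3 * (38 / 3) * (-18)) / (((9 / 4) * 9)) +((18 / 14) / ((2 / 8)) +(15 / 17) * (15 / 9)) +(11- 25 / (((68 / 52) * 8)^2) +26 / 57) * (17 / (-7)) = -54.43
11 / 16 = 0.69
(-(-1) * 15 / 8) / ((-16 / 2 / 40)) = -75 / 8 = -9.38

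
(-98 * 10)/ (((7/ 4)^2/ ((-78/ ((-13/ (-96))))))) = 184320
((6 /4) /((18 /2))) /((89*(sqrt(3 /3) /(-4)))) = -2 /267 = -0.01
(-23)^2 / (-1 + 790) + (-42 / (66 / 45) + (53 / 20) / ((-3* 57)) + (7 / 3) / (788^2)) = -42977013921749 / 1535914298160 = -27.98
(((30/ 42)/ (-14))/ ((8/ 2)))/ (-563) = 5/ 220696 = 0.00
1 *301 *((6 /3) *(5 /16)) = 1505 /8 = 188.12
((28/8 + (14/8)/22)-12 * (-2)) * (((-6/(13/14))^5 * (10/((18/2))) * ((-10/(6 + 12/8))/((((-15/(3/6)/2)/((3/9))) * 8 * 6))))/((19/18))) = -15663586176/77600237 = -201.85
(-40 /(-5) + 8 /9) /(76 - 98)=-40 /99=-0.40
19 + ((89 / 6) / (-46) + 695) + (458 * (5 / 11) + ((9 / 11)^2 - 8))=914.53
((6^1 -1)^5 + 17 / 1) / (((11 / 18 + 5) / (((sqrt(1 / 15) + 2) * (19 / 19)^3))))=18852 * sqrt(15) / 505 + 113112 / 101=1264.50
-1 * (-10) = 10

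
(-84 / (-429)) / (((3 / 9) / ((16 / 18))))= 224 / 429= 0.52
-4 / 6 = -2 / 3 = -0.67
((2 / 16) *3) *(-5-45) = -75 / 4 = -18.75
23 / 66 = 0.35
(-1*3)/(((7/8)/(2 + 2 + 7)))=-37.71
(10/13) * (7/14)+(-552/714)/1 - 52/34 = -2967/1547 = -1.92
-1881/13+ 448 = 303.31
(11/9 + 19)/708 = 0.03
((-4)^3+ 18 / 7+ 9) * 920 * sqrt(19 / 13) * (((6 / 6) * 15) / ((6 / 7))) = -844100 * sqrt(247) / 13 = -1020467.14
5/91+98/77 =1329/1001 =1.33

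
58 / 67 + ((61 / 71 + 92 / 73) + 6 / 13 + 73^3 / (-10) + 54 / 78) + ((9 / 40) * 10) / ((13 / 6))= -877970946563 / 22571965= -38896.52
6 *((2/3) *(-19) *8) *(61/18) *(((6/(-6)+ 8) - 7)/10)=0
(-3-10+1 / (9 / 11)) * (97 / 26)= -5141 / 117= -43.94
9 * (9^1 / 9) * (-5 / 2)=-45 / 2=-22.50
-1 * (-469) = 469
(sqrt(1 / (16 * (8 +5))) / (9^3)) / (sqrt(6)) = sqrt(78) / 227448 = 0.00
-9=-9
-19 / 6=-3.17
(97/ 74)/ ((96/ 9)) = 291/ 2368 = 0.12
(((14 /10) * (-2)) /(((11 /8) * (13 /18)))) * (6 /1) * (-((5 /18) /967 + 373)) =4362921696 /691405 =6310.23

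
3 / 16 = 0.19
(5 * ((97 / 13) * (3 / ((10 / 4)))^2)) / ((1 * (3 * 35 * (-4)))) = -291 / 2275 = -0.13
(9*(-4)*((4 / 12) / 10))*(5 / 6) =-1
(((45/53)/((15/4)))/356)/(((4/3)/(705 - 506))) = 1791/18868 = 0.09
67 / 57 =1.18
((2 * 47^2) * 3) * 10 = 132540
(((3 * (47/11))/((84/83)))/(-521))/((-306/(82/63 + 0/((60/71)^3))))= 159941/1546751052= 0.00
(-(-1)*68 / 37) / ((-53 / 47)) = -3196 / 1961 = -1.63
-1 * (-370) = 370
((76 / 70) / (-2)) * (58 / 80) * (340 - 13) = -180177 / 1400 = -128.70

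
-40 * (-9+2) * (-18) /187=-5040 /187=-26.95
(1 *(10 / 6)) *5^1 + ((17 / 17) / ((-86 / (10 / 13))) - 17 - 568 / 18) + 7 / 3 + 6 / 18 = -188987 / 5031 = -37.56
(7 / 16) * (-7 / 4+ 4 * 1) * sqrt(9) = 189 / 64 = 2.95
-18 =-18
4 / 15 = 0.27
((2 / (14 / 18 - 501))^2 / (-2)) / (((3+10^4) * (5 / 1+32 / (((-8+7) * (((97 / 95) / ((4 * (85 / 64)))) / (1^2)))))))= 0.00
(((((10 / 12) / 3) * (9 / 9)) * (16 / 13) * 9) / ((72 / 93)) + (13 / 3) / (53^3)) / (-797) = -23076104 / 4627543791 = -0.00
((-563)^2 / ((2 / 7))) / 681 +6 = 2226955 / 1362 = 1635.06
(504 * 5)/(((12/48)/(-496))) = -4999680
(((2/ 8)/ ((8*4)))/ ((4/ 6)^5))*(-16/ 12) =-81/ 1024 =-0.08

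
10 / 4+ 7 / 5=39 / 10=3.90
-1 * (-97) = 97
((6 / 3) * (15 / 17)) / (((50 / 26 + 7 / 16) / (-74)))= -461760 / 8347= -55.32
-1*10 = -10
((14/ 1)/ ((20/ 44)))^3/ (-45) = -3652264/ 5625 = -649.29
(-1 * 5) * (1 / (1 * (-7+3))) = 5 / 4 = 1.25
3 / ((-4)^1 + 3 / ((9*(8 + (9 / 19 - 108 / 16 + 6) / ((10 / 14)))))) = -26037 / 34336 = -0.76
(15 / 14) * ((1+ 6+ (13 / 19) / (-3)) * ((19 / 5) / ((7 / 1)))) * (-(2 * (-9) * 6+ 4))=409.63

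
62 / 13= 4.77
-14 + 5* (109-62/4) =907/2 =453.50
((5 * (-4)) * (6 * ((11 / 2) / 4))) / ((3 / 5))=-275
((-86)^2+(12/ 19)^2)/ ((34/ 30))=40051500/ 6137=6526.23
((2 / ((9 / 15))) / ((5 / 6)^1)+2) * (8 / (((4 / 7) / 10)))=840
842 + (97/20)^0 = 843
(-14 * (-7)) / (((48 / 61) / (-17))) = -50813 / 24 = -2117.21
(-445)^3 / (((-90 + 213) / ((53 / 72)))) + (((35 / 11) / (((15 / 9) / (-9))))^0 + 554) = -4665504545 / 8856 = -526818.49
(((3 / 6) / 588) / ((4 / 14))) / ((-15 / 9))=-0.00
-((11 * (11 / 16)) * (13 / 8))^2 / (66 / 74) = -8322743 / 49152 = -169.33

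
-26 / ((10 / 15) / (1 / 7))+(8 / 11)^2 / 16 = -4691 / 847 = -5.54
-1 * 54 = -54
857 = 857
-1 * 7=-7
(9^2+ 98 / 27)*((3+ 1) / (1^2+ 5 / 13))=59410 / 243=244.49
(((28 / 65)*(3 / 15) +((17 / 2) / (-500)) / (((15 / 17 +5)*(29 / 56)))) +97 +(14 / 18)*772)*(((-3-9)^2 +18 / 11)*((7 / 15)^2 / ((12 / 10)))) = 129014863747049 / 6998062500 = 18435.80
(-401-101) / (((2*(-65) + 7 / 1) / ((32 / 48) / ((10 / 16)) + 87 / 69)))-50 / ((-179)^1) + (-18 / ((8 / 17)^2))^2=6616.42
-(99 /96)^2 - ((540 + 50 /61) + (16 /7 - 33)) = -223507563 /437248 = -511.17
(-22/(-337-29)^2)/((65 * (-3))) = 11/13060710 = 0.00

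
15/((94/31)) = 465/94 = 4.95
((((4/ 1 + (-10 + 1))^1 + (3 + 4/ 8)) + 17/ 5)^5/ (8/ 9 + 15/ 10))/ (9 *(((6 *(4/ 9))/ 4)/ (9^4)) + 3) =48737056617/ 14110450000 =3.45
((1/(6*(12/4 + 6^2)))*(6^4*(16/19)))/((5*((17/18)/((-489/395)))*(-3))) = 3379968/8293025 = 0.41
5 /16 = 0.31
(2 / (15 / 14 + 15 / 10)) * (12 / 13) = 28 / 39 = 0.72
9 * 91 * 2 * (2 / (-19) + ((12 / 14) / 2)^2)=17082 / 133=128.44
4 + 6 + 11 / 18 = 191 / 18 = 10.61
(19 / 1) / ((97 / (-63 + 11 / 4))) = -4579 / 388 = -11.80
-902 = -902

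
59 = 59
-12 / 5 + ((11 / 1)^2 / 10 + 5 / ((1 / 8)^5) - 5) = 1638447 / 10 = 163844.70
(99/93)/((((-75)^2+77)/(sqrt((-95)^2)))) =3135/176762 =0.02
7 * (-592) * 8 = -33152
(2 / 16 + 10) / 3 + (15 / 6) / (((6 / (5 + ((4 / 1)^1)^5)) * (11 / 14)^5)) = 1849084697 / 1288408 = 1435.17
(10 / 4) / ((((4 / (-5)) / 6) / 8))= -150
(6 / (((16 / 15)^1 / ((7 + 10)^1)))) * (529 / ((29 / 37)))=14973345 / 232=64540.28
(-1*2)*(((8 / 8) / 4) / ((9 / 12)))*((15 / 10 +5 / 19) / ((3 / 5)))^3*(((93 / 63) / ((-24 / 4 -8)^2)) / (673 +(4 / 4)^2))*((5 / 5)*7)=-1165456625 / 880730498592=-0.00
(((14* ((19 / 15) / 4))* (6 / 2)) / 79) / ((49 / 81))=1539 / 5530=0.28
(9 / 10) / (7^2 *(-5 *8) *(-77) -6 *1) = 9 / 1509140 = 0.00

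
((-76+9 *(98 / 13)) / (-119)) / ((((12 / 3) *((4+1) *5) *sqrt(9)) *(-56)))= -0.00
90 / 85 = 18 / 17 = 1.06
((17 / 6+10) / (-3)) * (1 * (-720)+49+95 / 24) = 2853.46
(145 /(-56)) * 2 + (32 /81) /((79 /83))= -853487 /179172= -4.76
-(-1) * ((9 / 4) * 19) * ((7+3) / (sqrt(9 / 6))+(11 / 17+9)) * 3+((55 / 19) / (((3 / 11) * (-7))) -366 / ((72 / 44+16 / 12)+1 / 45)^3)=855 * sqrt(6) / 2+26926328890627612 / 22033677708903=2269.21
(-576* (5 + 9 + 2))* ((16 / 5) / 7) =-147456 / 35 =-4213.03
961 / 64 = 15.02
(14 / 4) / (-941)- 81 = -152449 / 1882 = -81.00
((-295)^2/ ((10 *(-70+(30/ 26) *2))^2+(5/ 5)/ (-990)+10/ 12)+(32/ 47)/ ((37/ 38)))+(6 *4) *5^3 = 200041853671559773/ 66660860283092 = 3000.89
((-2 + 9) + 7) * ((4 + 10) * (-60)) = -11760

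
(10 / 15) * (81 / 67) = 54 / 67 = 0.81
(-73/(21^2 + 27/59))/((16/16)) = -0.17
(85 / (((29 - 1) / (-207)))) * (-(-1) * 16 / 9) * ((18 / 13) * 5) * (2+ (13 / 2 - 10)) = 1055700 / 91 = 11601.10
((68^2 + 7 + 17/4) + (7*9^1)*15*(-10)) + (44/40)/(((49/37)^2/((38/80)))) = -4623799779/960400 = -4814.45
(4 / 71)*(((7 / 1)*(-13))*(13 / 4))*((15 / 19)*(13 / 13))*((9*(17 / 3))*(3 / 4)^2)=-377.36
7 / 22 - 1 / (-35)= 267 / 770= 0.35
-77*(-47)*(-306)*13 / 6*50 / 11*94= -1025196900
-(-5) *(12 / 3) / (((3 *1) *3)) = 20 / 9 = 2.22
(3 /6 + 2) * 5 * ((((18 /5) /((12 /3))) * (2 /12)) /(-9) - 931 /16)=-69845 /96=-727.55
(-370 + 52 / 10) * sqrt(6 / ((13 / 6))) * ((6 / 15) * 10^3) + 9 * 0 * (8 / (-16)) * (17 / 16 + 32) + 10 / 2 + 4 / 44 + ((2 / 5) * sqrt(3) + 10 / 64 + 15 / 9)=-875520 * sqrt(13) / 13 + 2 * sqrt(3) / 5 + 7301 / 1056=-242817.95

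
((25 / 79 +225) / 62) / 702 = 4450 / 859599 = 0.01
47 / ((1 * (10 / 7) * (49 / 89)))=4183 / 70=59.76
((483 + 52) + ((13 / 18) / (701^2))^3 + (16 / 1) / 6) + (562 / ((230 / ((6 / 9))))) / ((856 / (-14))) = 4578242928408148236668717321 / 8515442900079631361354760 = 537.64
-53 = -53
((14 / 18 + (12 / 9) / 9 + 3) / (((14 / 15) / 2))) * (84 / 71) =2120 / 213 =9.95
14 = 14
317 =317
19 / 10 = 1.90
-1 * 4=-4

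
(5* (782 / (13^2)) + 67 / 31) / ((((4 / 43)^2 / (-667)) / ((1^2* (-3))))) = 490352087517 / 83824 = 5849781.54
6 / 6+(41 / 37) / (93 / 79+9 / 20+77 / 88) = 422119 / 292559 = 1.44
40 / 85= 8 / 17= 0.47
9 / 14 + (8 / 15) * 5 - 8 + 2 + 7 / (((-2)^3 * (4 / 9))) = -3131 / 672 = -4.66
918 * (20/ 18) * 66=67320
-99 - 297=-396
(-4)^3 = -64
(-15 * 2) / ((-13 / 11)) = 330 / 13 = 25.38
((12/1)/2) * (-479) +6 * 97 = -2292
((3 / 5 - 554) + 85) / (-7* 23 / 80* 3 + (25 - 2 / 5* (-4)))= -37472 / 1645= -22.78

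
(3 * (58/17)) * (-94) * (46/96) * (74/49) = -1159913/1666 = -696.23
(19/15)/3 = 0.42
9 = 9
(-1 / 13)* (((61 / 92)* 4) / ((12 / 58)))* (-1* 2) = 1769 / 897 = 1.97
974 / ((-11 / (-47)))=45778 / 11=4161.64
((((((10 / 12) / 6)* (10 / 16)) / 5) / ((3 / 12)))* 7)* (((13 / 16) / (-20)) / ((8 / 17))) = -1547 / 36864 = -0.04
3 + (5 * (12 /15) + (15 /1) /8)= 71 /8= 8.88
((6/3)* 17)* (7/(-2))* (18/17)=-126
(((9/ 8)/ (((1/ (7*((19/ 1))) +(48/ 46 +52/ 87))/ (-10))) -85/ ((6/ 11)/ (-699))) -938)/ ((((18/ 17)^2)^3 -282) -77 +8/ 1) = -1524846923203888127/ 4936649353326180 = -308.88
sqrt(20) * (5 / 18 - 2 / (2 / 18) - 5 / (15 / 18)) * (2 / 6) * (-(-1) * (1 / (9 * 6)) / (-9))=0.07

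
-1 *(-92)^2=-8464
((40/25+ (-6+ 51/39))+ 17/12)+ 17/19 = -0.78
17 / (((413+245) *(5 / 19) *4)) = 0.02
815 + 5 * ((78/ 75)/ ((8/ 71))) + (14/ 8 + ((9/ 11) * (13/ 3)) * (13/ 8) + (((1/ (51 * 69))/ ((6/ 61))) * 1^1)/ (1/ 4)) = 4035055207/ 4645080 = 868.67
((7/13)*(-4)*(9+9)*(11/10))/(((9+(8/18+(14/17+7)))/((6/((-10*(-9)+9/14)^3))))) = -14367584/722095713495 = -0.00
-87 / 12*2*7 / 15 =-203 / 30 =-6.77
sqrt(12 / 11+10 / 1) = sqrt(1342) / 11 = 3.33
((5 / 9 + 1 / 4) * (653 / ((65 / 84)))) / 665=18937 / 18525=1.02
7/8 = 0.88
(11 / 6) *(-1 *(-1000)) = 5500 / 3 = 1833.33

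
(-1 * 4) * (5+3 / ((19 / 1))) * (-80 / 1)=31360 / 19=1650.53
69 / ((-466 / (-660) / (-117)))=-2664090 / 233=-11433.86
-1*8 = -8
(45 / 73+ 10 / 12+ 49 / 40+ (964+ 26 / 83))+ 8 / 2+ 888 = 1351633013 / 727080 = 1858.99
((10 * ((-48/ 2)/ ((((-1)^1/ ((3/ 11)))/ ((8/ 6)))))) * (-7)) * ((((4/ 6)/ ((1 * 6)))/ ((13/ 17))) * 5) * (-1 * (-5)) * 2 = -1904000/ 429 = -4438.23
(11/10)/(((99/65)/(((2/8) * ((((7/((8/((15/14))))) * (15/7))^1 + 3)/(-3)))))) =-2431/8064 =-0.30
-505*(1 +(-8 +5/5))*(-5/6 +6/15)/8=-164.12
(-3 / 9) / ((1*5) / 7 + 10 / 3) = -7 / 85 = -0.08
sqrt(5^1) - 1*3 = -3 + sqrt(5) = -0.76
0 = 0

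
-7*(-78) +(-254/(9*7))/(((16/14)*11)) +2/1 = 216881/396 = 547.68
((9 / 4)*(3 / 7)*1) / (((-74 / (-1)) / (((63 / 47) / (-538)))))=-243 / 7484656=-0.00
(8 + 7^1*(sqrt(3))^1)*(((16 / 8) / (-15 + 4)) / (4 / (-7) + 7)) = -98*sqrt(3) / 495 - 112 / 495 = -0.57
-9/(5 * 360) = -1/200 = -0.00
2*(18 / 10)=18 / 5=3.60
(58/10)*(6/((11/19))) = 3306/55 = 60.11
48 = 48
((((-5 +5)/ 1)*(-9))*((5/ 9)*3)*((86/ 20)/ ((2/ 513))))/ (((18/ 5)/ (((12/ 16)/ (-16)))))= 0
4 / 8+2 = 5 / 2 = 2.50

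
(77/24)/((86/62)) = 2387/1032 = 2.31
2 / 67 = 0.03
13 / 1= 13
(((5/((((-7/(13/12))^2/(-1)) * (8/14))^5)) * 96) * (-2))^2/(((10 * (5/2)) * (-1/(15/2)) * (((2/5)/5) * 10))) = -475124094372019985970025/82143179546384206093878690840576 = -0.00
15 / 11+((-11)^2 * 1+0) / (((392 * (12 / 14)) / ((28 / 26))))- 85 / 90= 8309 / 10296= 0.81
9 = 9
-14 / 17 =-0.82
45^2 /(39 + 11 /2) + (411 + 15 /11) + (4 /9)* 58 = 4261414 /8811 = 483.65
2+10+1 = 13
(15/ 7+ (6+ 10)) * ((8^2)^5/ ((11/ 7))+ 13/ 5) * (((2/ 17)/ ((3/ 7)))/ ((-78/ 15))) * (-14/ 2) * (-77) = -233866338866209/ 663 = -352739575967.13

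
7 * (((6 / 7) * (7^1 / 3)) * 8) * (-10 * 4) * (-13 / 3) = 58240 / 3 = 19413.33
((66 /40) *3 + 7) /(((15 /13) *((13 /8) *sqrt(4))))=3.19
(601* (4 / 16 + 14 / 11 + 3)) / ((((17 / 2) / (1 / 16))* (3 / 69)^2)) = 63267871 / 5984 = 10572.84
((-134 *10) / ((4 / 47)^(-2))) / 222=-10720 / 245199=-0.04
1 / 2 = 0.50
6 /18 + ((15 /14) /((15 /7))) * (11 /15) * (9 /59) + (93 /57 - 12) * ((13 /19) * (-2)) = 14.58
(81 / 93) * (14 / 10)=1.22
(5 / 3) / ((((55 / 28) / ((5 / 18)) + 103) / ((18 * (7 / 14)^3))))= 105 / 3082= 0.03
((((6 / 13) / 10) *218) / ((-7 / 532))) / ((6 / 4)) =-509.78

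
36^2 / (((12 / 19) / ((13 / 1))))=26676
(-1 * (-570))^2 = 324900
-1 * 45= -45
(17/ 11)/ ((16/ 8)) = 17/ 22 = 0.77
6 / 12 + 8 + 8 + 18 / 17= 597 / 34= 17.56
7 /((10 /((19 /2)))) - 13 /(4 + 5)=937 /180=5.21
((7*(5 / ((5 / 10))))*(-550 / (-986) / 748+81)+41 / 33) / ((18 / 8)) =6274107874 / 2489157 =2520.58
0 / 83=0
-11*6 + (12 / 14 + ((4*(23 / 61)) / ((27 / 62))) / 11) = -8221424 / 126819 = -64.83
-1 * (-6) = 6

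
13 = 13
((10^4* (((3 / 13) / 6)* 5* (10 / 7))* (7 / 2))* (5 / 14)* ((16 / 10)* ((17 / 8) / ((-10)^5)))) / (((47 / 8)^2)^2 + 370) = -43520 / 581963291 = -0.00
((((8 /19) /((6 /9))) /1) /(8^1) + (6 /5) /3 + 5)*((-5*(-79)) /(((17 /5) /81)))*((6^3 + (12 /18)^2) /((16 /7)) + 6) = 13415236875 /2584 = 5191655.14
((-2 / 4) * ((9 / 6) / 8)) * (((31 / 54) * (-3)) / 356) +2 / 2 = 68383 / 68352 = 1.00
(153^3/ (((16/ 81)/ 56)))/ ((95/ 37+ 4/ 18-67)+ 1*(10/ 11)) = -7438652484417/ 463744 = -16040428.52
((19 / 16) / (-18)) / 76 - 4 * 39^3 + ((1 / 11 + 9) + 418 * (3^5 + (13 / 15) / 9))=-25784857253 / 190080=-135652.66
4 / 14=2 / 7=0.29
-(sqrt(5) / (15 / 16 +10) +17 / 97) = -16 *sqrt(5) / 175 - 17 / 97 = -0.38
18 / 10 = 9 / 5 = 1.80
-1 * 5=-5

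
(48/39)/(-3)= -16/39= -0.41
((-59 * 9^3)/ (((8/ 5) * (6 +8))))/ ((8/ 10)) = -1075275/ 448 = -2400.17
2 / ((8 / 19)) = 19 / 4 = 4.75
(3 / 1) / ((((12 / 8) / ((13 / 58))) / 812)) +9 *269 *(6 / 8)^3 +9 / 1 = 89239 / 64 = 1394.36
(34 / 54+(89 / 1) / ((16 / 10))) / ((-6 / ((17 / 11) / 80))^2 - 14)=3511639 / 6020860464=0.00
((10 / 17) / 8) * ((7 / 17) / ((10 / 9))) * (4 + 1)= 315 / 2312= 0.14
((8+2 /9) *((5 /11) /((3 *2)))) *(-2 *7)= -2590 /297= -8.72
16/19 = 0.84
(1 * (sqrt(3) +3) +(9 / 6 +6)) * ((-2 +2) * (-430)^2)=0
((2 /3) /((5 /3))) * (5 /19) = 2 /19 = 0.11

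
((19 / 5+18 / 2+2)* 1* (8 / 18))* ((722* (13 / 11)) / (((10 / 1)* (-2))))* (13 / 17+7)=-2179.02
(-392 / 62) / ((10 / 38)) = -3724 / 155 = -24.03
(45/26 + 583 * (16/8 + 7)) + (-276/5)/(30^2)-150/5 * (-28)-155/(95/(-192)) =1185958013/185250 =6401.93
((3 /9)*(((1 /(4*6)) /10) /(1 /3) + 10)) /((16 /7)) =1869 /1280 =1.46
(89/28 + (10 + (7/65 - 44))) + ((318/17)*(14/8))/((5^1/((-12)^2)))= 28219221/30940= 912.06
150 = 150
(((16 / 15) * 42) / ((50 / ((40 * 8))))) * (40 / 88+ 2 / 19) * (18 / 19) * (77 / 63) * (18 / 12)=2515968 / 9025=278.78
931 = 931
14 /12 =7 /6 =1.17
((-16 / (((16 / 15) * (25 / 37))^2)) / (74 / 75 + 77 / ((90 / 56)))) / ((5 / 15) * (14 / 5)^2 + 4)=-0.10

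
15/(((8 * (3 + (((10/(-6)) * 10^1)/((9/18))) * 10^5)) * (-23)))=45/1839998344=0.00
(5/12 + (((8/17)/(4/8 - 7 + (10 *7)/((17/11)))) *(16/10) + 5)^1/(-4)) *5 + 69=512899/7914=64.81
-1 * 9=-9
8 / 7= 1.14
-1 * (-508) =508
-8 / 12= -2 / 3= -0.67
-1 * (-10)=10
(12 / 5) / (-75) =-4 / 125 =-0.03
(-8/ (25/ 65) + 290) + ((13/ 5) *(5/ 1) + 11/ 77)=9882/ 35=282.34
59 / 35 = 1.69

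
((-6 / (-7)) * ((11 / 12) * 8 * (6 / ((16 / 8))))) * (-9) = -1188 / 7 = -169.71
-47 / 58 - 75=-4397 / 58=-75.81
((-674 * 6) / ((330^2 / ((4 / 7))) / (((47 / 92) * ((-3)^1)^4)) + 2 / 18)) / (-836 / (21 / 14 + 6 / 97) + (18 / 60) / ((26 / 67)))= 134762013360 / 82030502995739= 0.00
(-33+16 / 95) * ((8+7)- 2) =-426.81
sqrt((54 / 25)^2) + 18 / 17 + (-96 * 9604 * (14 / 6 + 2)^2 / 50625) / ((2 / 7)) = -3082026104 / 2581875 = -1193.72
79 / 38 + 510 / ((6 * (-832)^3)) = 22749247921 / 10942676992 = 2.08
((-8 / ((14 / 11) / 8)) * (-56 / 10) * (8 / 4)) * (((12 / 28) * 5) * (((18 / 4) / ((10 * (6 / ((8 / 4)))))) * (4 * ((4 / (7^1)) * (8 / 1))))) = 811008 / 245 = 3310.24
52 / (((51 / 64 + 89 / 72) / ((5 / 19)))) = 149760 / 22249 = 6.73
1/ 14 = 0.07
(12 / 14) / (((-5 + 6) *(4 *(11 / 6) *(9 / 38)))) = 38 / 77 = 0.49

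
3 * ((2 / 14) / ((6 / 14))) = 1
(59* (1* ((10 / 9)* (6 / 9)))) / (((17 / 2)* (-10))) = -0.51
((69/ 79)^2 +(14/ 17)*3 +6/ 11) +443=521420912/ 1167067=446.78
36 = 36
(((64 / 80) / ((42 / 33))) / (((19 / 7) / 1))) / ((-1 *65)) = -22 / 6175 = -0.00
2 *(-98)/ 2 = -98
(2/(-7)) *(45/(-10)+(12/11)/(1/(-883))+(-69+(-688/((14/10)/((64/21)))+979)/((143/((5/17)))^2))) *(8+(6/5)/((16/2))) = 293622502664749/121622881380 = 2414.20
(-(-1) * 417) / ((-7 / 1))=-417 / 7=-59.57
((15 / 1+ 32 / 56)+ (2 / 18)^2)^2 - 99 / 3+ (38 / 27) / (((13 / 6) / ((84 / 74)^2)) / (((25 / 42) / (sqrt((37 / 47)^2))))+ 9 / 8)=134066246011277 / 637577949267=210.27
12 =12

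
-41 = -41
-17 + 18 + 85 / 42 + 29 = 1345 / 42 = 32.02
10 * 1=10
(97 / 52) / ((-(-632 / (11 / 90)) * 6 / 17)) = 18139 / 17746560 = 0.00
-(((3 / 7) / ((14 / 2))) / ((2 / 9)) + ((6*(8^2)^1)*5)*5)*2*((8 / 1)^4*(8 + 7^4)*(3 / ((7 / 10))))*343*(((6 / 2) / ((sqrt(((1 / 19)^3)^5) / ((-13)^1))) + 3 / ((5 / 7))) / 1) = -1169706936803328 + 9708845470264143360368640*sqrt(19) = 42319876262164321456035650.00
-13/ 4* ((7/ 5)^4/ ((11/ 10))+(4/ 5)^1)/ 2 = -38363/ 5500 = -6.98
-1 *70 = -70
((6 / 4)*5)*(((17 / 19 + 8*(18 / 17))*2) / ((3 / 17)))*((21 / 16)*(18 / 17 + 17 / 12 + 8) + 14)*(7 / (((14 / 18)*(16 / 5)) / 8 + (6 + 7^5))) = 7570591875 / 823179712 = 9.20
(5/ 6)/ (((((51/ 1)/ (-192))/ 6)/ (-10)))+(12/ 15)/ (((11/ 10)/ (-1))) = 35064/ 187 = 187.51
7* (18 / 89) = 126 / 89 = 1.42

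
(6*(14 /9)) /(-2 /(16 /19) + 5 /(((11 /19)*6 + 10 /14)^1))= -7.90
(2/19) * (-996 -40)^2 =112978.53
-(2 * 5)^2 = -100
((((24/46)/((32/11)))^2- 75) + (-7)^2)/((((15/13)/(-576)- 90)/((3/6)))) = 34287513/237674410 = 0.14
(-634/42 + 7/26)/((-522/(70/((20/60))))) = 40475/6786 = 5.96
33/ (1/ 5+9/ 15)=165/ 4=41.25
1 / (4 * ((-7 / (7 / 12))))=-1 / 48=-0.02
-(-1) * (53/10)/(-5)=-53/50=-1.06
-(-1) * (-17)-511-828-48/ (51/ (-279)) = -18588/ 17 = -1093.41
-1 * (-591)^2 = -349281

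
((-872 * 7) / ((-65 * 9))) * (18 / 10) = 6104 / 325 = 18.78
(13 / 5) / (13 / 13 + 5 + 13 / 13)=13 / 35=0.37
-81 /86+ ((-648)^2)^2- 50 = 15163465748195 /86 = 176319369165.06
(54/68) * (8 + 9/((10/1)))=7.07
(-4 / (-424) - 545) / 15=-57769 / 1590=-36.33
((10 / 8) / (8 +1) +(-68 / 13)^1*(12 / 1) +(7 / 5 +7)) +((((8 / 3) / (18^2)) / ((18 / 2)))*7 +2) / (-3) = -93650251 / 1705860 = -54.90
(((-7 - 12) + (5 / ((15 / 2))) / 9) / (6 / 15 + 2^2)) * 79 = -201845 / 594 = -339.81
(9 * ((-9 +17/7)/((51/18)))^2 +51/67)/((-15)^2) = 0.22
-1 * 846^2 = -715716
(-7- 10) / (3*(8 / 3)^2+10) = -51 / 94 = -0.54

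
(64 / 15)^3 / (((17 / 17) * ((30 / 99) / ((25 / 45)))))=1441792 / 10125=142.40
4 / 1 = 4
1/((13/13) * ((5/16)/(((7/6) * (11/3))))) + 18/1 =1426/45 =31.69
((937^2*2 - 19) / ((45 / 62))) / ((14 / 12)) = 217733956 / 105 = 2073656.72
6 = 6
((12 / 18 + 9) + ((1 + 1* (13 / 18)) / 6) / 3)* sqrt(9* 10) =3163* sqrt(10) / 108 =92.61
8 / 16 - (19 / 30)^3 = 6641 / 27000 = 0.25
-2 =-2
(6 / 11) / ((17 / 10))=60 / 187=0.32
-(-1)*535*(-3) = -1605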